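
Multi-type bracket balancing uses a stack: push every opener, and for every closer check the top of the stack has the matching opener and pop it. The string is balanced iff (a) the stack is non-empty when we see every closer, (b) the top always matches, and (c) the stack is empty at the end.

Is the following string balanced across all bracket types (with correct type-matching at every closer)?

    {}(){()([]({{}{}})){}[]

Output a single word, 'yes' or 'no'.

Answer: no

Derivation:
pos 0: push '{'; stack = {
pos 1: '}' matches '{'; pop; stack = (empty)
pos 2: push '('; stack = (
pos 3: ')' matches '('; pop; stack = (empty)
pos 4: push '{'; stack = {
pos 5: push '('; stack = {(
pos 6: ')' matches '('; pop; stack = {
pos 7: push '('; stack = {(
pos 8: push '['; stack = {([
pos 9: ']' matches '['; pop; stack = {(
pos 10: push '('; stack = {((
pos 11: push '{'; stack = {(({
pos 12: push '{'; stack = {(({{
pos 13: '}' matches '{'; pop; stack = {(({
pos 14: push '{'; stack = {(({{
pos 15: '}' matches '{'; pop; stack = {(({
pos 16: '}' matches '{'; pop; stack = {((
pos 17: ')' matches '('; pop; stack = {(
pos 18: ')' matches '('; pop; stack = {
pos 19: push '{'; stack = {{
pos 20: '}' matches '{'; pop; stack = {
pos 21: push '['; stack = {[
pos 22: ']' matches '['; pop; stack = {
end: stack still non-empty ({) → INVALID
Verdict: unclosed openers at end: { → no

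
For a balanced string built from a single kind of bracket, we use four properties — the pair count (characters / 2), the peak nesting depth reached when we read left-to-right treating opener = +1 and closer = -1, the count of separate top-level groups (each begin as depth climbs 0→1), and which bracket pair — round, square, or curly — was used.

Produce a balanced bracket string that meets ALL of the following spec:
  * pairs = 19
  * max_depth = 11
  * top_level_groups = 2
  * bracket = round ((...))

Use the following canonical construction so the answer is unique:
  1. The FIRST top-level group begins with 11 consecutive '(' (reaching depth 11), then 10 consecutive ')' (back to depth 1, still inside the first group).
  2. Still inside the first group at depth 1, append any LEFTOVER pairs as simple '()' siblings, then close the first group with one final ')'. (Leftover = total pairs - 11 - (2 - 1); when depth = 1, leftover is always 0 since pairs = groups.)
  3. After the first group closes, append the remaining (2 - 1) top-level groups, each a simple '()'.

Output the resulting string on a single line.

Spec: pairs=19 depth=11 groups=2
Leftover pairs = 19 - 11 - (2-1) = 7
First group: deep chain of depth 11 + 7 sibling pairs
Remaining 1 groups: simple '()' each

Answer: ((((((((((())))))))))()()()()()()())()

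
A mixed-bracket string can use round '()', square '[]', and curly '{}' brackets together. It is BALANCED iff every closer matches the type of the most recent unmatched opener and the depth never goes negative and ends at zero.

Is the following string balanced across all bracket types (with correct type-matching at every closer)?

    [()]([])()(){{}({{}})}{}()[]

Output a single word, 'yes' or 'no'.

pos 0: push '['; stack = [
pos 1: push '('; stack = [(
pos 2: ')' matches '('; pop; stack = [
pos 3: ']' matches '['; pop; stack = (empty)
pos 4: push '('; stack = (
pos 5: push '['; stack = ([
pos 6: ']' matches '['; pop; stack = (
pos 7: ')' matches '('; pop; stack = (empty)
pos 8: push '('; stack = (
pos 9: ')' matches '('; pop; stack = (empty)
pos 10: push '('; stack = (
pos 11: ')' matches '('; pop; stack = (empty)
pos 12: push '{'; stack = {
pos 13: push '{'; stack = {{
pos 14: '}' matches '{'; pop; stack = {
pos 15: push '('; stack = {(
pos 16: push '{'; stack = {({
pos 17: push '{'; stack = {({{
pos 18: '}' matches '{'; pop; stack = {({
pos 19: '}' matches '{'; pop; stack = {(
pos 20: ')' matches '('; pop; stack = {
pos 21: '}' matches '{'; pop; stack = (empty)
pos 22: push '{'; stack = {
pos 23: '}' matches '{'; pop; stack = (empty)
pos 24: push '('; stack = (
pos 25: ')' matches '('; pop; stack = (empty)
pos 26: push '['; stack = [
pos 27: ']' matches '['; pop; stack = (empty)
end: stack empty → VALID
Verdict: properly nested → yes

Answer: yes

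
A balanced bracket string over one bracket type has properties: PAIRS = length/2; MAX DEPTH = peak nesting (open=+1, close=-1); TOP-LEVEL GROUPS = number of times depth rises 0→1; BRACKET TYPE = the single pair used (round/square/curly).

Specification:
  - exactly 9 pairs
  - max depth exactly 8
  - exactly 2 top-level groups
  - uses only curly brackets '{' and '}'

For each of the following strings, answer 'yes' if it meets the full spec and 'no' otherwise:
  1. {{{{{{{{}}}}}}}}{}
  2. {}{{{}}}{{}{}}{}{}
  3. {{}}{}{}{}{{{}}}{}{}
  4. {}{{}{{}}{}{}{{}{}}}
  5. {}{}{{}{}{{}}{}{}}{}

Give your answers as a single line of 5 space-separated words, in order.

Answer: yes no no no no

Derivation:
String 1 '{{{{{{{{}}}}}}}}{}': depth seq [1 2 3 4 5 6 7 8 7 6 5 4 3 2 1 0 1 0]
  -> pairs=9 depth=8 groups=2 -> yes
String 2 '{}{{{}}}{{}{}}{}{}': depth seq [1 0 1 2 3 2 1 0 1 2 1 2 1 0 1 0 1 0]
  -> pairs=9 depth=3 groups=5 -> no
String 3 '{{}}{}{}{}{{{}}}{}{}': depth seq [1 2 1 0 1 0 1 0 1 0 1 2 3 2 1 0 1 0 1 0]
  -> pairs=10 depth=3 groups=7 -> no
String 4 '{}{{}{{}}{}{}{{}{}}}': depth seq [1 0 1 2 1 2 3 2 1 2 1 2 1 2 3 2 3 2 1 0]
  -> pairs=10 depth=3 groups=2 -> no
String 5 '{}{}{{}{}{{}}{}{}}{}': depth seq [1 0 1 0 1 2 1 2 1 2 3 2 1 2 1 2 1 0 1 0]
  -> pairs=10 depth=3 groups=4 -> no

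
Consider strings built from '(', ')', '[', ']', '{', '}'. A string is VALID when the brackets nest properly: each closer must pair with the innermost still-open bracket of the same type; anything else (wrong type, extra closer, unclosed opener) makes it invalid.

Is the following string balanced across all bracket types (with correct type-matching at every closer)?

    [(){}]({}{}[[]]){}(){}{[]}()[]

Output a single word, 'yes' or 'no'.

pos 0: push '['; stack = [
pos 1: push '('; stack = [(
pos 2: ')' matches '('; pop; stack = [
pos 3: push '{'; stack = [{
pos 4: '}' matches '{'; pop; stack = [
pos 5: ']' matches '['; pop; stack = (empty)
pos 6: push '('; stack = (
pos 7: push '{'; stack = ({
pos 8: '}' matches '{'; pop; stack = (
pos 9: push '{'; stack = ({
pos 10: '}' matches '{'; pop; stack = (
pos 11: push '['; stack = ([
pos 12: push '['; stack = ([[
pos 13: ']' matches '['; pop; stack = ([
pos 14: ']' matches '['; pop; stack = (
pos 15: ')' matches '('; pop; stack = (empty)
pos 16: push '{'; stack = {
pos 17: '}' matches '{'; pop; stack = (empty)
pos 18: push '('; stack = (
pos 19: ')' matches '('; pop; stack = (empty)
pos 20: push '{'; stack = {
pos 21: '}' matches '{'; pop; stack = (empty)
pos 22: push '{'; stack = {
pos 23: push '['; stack = {[
pos 24: ']' matches '['; pop; stack = {
pos 25: '}' matches '{'; pop; stack = (empty)
pos 26: push '('; stack = (
pos 27: ')' matches '('; pop; stack = (empty)
pos 28: push '['; stack = [
pos 29: ']' matches '['; pop; stack = (empty)
end: stack empty → VALID
Verdict: properly nested → yes

Answer: yes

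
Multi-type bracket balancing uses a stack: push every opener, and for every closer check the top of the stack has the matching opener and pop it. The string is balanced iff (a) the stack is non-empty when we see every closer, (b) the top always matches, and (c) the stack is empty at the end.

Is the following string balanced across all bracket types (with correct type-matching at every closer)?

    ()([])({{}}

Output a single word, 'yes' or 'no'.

Answer: no

Derivation:
pos 0: push '('; stack = (
pos 1: ')' matches '('; pop; stack = (empty)
pos 2: push '('; stack = (
pos 3: push '['; stack = ([
pos 4: ']' matches '['; pop; stack = (
pos 5: ')' matches '('; pop; stack = (empty)
pos 6: push '('; stack = (
pos 7: push '{'; stack = ({
pos 8: push '{'; stack = ({{
pos 9: '}' matches '{'; pop; stack = ({
pos 10: '}' matches '{'; pop; stack = (
end: stack still non-empty (() → INVALID
Verdict: unclosed openers at end: ( → no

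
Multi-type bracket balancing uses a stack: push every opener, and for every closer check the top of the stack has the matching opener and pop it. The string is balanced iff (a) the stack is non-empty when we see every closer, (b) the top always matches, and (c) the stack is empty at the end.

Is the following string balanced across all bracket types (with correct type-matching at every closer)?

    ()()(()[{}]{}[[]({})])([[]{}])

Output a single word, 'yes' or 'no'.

Answer: yes

Derivation:
pos 0: push '('; stack = (
pos 1: ')' matches '('; pop; stack = (empty)
pos 2: push '('; stack = (
pos 3: ')' matches '('; pop; stack = (empty)
pos 4: push '('; stack = (
pos 5: push '('; stack = ((
pos 6: ')' matches '('; pop; stack = (
pos 7: push '['; stack = ([
pos 8: push '{'; stack = ([{
pos 9: '}' matches '{'; pop; stack = ([
pos 10: ']' matches '['; pop; stack = (
pos 11: push '{'; stack = ({
pos 12: '}' matches '{'; pop; stack = (
pos 13: push '['; stack = ([
pos 14: push '['; stack = ([[
pos 15: ']' matches '['; pop; stack = ([
pos 16: push '('; stack = ([(
pos 17: push '{'; stack = ([({
pos 18: '}' matches '{'; pop; stack = ([(
pos 19: ')' matches '('; pop; stack = ([
pos 20: ']' matches '['; pop; stack = (
pos 21: ')' matches '('; pop; stack = (empty)
pos 22: push '('; stack = (
pos 23: push '['; stack = ([
pos 24: push '['; stack = ([[
pos 25: ']' matches '['; pop; stack = ([
pos 26: push '{'; stack = ([{
pos 27: '}' matches '{'; pop; stack = ([
pos 28: ']' matches '['; pop; stack = (
pos 29: ')' matches '('; pop; stack = (empty)
end: stack empty → VALID
Verdict: properly nested → yes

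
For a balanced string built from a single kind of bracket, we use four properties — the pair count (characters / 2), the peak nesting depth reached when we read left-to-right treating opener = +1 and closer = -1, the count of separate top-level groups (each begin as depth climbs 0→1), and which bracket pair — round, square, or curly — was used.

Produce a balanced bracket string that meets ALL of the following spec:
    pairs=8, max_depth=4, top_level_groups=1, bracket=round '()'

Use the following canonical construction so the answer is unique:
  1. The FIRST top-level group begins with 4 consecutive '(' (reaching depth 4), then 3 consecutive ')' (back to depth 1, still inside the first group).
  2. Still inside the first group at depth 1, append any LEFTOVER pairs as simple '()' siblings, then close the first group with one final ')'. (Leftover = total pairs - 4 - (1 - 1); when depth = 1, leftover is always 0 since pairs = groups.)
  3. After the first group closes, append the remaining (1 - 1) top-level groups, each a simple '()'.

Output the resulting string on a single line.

Answer: (((()))()()()())

Derivation:
Spec: pairs=8 depth=4 groups=1
Leftover pairs = 8 - 4 - (1-1) = 4
First group: deep chain of depth 4 + 4 sibling pairs
Remaining 0 groups: simple '()' each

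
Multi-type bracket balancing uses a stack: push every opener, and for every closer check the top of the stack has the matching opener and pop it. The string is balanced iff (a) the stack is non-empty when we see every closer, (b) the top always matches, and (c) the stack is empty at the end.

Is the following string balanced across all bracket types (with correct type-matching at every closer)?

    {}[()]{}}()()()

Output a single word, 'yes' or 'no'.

pos 0: push '{'; stack = {
pos 1: '}' matches '{'; pop; stack = (empty)
pos 2: push '['; stack = [
pos 3: push '('; stack = [(
pos 4: ')' matches '('; pop; stack = [
pos 5: ']' matches '['; pop; stack = (empty)
pos 6: push '{'; stack = {
pos 7: '}' matches '{'; pop; stack = (empty)
pos 8: saw closer '}' but stack is empty → INVALID
Verdict: unmatched closer '}' at position 8 → no

Answer: no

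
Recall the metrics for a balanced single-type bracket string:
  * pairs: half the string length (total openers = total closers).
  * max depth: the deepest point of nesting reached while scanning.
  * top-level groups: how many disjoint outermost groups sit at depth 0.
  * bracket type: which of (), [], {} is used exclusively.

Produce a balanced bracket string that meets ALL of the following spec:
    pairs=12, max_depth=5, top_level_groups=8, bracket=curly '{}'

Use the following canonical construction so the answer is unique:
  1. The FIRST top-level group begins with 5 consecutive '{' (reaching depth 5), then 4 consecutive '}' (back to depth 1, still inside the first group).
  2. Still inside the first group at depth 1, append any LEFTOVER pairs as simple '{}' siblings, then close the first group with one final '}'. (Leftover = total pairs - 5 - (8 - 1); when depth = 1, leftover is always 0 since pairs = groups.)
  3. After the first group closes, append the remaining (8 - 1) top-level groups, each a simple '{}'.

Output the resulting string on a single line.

Answer: {{{{{}}}}}{}{}{}{}{}{}{}

Derivation:
Spec: pairs=12 depth=5 groups=8
Leftover pairs = 12 - 5 - (8-1) = 0
First group: deep chain of depth 5 + 0 sibling pairs
Remaining 7 groups: simple '{}' each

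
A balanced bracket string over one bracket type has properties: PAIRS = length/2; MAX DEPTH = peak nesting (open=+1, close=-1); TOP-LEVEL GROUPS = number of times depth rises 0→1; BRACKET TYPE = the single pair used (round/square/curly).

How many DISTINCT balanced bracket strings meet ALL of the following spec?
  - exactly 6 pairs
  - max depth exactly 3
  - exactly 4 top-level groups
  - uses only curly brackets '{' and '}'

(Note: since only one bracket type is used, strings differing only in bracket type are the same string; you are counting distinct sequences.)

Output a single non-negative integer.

Spec: pairs=6 depth=3 groups=4
Count(depth <= 3) = 14
Count(depth <= 2) = 10
Count(depth == 3) = 14 - 10 = 4

Answer: 4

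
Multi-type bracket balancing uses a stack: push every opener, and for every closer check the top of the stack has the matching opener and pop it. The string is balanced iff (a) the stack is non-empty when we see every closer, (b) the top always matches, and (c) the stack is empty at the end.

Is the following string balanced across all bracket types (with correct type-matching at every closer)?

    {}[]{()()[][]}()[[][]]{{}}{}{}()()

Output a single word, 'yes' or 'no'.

pos 0: push '{'; stack = {
pos 1: '}' matches '{'; pop; stack = (empty)
pos 2: push '['; stack = [
pos 3: ']' matches '['; pop; stack = (empty)
pos 4: push '{'; stack = {
pos 5: push '('; stack = {(
pos 6: ')' matches '('; pop; stack = {
pos 7: push '('; stack = {(
pos 8: ')' matches '('; pop; stack = {
pos 9: push '['; stack = {[
pos 10: ']' matches '['; pop; stack = {
pos 11: push '['; stack = {[
pos 12: ']' matches '['; pop; stack = {
pos 13: '}' matches '{'; pop; stack = (empty)
pos 14: push '('; stack = (
pos 15: ')' matches '('; pop; stack = (empty)
pos 16: push '['; stack = [
pos 17: push '['; stack = [[
pos 18: ']' matches '['; pop; stack = [
pos 19: push '['; stack = [[
pos 20: ']' matches '['; pop; stack = [
pos 21: ']' matches '['; pop; stack = (empty)
pos 22: push '{'; stack = {
pos 23: push '{'; stack = {{
pos 24: '}' matches '{'; pop; stack = {
pos 25: '}' matches '{'; pop; stack = (empty)
pos 26: push '{'; stack = {
pos 27: '}' matches '{'; pop; stack = (empty)
pos 28: push '{'; stack = {
pos 29: '}' matches '{'; pop; stack = (empty)
pos 30: push '('; stack = (
pos 31: ')' matches '('; pop; stack = (empty)
pos 32: push '('; stack = (
pos 33: ')' matches '('; pop; stack = (empty)
end: stack empty → VALID
Verdict: properly nested → yes

Answer: yes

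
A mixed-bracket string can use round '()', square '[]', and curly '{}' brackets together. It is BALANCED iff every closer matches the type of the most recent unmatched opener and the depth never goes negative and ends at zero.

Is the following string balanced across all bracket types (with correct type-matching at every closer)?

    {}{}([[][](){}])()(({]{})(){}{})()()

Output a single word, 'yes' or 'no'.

Answer: no

Derivation:
pos 0: push '{'; stack = {
pos 1: '}' matches '{'; pop; stack = (empty)
pos 2: push '{'; stack = {
pos 3: '}' matches '{'; pop; stack = (empty)
pos 4: push '('; stack = (
pos 5: push '['; stack = ([
pos 6: push '['; stack = ([[
pos 7: ']' matches '['; pop; stack = ([
pos 8: push '['; stack = ([[
pos 9: ']' matches '['; pop; stack = ([
pos 10: push '('; stack = ([(
pos 11: ')' matches '('; pop; stack = ([
pos 12: push '{'; stack = ([{
pos 13: '}' matches '{'; pop; stack = ([
pos 14: ']' matches '['; pop; stack = (
pos 15: ')' matches '('; pop; stack = (empty)
pos 16: push '('; stack = (
pos 17: ')' matches '('; pop; stack = (empty)
pos 18: push '('; stack = (
pos 19: push '('; stack = ((
pos 20: push '{'; stack = (({
pos 21: saw closer ']' but top of stack is '{' (expected '}') → INVALID
Verdict: type mismatch at position 21: ']' closes '{' → no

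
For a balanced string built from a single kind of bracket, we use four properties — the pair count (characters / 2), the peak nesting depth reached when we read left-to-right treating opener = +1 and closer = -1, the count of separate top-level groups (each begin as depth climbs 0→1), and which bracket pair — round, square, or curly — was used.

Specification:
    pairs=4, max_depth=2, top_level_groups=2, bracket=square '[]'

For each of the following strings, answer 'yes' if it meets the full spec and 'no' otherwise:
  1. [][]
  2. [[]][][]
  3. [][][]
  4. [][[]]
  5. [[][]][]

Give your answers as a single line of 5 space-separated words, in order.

Answer: no no no no yes

Derivation:
String 1 '[][]': depth seq [1 0 1 0]
  -> pairs=2 depth=1 groups=2 -> no
String 2 '[[]][][]': depth seq [1 2 1 0 1 0 1 0]
  -> pairs=4 depth=2 groups=3 -> no
String 3 '[][][]': depth seq [1 0 1 0 1 0]
  -> pairs=3 depth=1 groups=3 -> no
String 4 '[][[]]': depth seq [1 0 1 2 1 0]
  -> pairs=3 depth=2 groups=2 -> no
String 5 '[[][]][]': depth seq [1 2 1 2 1 0 1 0]
  -> pairs=4 depth=2 groups=2 -> yes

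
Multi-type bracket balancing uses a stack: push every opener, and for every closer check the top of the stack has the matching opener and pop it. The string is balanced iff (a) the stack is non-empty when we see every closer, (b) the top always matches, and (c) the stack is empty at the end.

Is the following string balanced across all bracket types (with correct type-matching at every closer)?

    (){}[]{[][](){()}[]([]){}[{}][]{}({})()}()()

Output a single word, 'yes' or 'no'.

Answer: yes

Derivation:
pos 0: push '('; stack = (
pos 1: ')' matches '('; pop; stack = (empty)
pos 2: push '{'; stack = {
pos 3: '}' matches '{'; pop; stack = (empty)
pos 4: push '['; stack = [
pos 5: ']' matches '['; pop; stack = (empty)
pos 6: push '{'; stack = {
pos 7: push '['; stack = {[
pos 8: ']' matches '['; pop; stack = {
pos 9: push '['; stack = {[
pos 10: ']' matches '['; pop; stack = {
pos 11: push '('; stack = {(
pos 12: ')' matches '('; pop; stack = {
pos 13: push '{'; stack = {{
pos 14: push '('; stack = {{(
pos 15: ')' matches '('; pop; stack = {{
pos 16: '}' matches '{'; pop; stack = {
pos 17: push '['; stack = {[
pos 18: ']' matches '['; pop; stack = {
pos 19: push '('; stack = {(
pos 20: push '['; stack = {([
pos 21: ']' matches '['; pop; stack = {(
pos 22: ')' matches '('; pop; stack = {
pos 23: push '{'; stack = {{
pos 24: '}' matches '{'; pop; stack = {
pos 25: push '['; stack = {[
pos 26: push '{'; stack = {[{
pos 27: '}' matches '{'; pop; stack = {[
pos 28: ']' matches '['; pop; stack = {
pos 29: push '['; stack = {[
pos 30: ']' matches '['; pop; stack = {
pos 31: push '{'; stack = {{
pos 32: '}' matches '{'; pop; stack = {
pos 33: push '('; stack = {(
pos 34: push '{'; stack = {({
pos 35: '}' matches '{'; pop; stack = {(
pos 36: ')' matches '('; pop; stack = {
pos 37: push '('; stack = {(
pos 38: ')' matches '('; pop; stack = {
pos 39: '}' matches '{'; pop; stack = (empty)
pos 40: push '('; stack = (
pos 41: ')' matches '('; pop; stack = (empty)
pos 42: push '('; stack = (
pos 43: ')' matches '('; pop; stack = (empty)
end: stack empty → VALID
Verdict: properly nested → yes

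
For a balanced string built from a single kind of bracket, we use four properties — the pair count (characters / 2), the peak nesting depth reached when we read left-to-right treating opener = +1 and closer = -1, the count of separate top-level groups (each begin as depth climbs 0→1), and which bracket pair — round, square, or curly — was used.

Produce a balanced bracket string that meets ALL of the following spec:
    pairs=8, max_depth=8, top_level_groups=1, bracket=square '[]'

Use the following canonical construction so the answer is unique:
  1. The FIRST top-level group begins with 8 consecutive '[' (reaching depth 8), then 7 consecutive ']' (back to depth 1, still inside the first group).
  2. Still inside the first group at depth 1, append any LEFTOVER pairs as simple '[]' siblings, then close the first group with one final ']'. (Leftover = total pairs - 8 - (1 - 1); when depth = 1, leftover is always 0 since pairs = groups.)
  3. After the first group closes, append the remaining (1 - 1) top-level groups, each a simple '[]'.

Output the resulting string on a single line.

Spec: pairs=8 depth=8 groups=1
Leftover pairs = 8 - 8 - (1-1) = 0
First group: deep chain of depth 8 + 0 sibling pairs
Remaining 0 groups: simple '[]' each

Answer: [[[[[[[[]]]]]]]]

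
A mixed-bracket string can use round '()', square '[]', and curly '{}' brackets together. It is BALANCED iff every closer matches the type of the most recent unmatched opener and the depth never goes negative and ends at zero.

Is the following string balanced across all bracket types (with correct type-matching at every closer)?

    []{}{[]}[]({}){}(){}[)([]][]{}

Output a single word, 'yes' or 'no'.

Answer: no

Derivation:
pos 0: push '['; stack = [
pos 1: ']' matches '['; pop; stack = (empty)
pos 2: push '{'; stack = {
pos 3: '}' matches '{'; pop; stack = (empty)
pos 4: push '{'; stack = {
pos 5: push '['; stack = {[
pos 6: ']' matches '['; pop; stack = {
pos 7: '}' matches '{'; pop; stack = (empty)
pos 8: push '['; stack = [
pos 9: ']' matches '['; pop; stack = (empty)
pos 10: push '('; stack = (
pos 11: push '{'; stack = ({
pos 12: '}' matches '{'; pop; stack = (
pos 13: ')' matches '('; pop; stack = (empty)
pos 14: push '{'; stack = {
pos 15: '}' matches '{'; pop; stack = (empty)
pos 16: push '('; stack = (
pos 17: ')' matches '('; pop; stack = (empty)
pos 18: push '{'; stack = {
pos 19: '}' matches '{'; pop; stack = (empty)
pos 20: push '['; stack = [
pos 21: saw closer ')' but top of stack is '[' (expected ']') → INVALID
Verdict: type mismatch at position 21: ')' closes '[' → no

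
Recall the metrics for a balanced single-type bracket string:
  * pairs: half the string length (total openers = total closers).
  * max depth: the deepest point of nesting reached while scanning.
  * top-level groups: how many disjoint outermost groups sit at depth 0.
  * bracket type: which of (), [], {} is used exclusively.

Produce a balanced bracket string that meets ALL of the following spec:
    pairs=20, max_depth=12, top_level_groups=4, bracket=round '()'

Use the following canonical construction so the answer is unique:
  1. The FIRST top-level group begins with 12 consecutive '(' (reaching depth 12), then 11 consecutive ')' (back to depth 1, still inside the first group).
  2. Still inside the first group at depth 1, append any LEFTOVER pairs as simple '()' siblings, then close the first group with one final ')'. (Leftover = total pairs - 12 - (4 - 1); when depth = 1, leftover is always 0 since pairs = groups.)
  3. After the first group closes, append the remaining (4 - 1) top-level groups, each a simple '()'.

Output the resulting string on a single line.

Answer: (((((((((((()))))))))))()()()()())()()()

Derivation:
Spec: pairs=20 depth=12 groups=4
Leftover pairs = 20 - 12 - (4-1) = 5
First group: deep chain of depth 12 + 5 sibling pairs
Remaining 3 groups: simple '()' each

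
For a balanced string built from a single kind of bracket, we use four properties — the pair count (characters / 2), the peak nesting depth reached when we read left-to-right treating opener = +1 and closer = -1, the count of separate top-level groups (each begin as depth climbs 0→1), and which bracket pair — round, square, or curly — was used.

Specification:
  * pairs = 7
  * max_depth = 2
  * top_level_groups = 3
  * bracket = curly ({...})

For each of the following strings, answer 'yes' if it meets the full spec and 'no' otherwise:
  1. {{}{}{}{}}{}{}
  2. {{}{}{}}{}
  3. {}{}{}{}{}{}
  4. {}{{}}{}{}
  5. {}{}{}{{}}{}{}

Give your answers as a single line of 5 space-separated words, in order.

Answer: yes no no no no

Derivation:
String 1 '{{}{}{}{}}{}{}': depth seq [1 2 1 2 1 2 1 2 1 0 1 0 1 0]
  -> pairs=7 depth=2 groups=3 -> yes
String 2 '{{}{}{}}{}': depth seq [1 2 1 2 1 2 1 0 1 0]
  -> pairs=5 depth=2 groups=2 -> no
String 3 '{}{}{}{}{}{}': depth seq [1 0 1 0 1 0 1 0 1 0 1 0]
  -> pairs=6 depth=1 groups=6 -> no
String 4 '{}{{}}{}{}': depth seq [1 0 1 2 1 0 1 0 1 0]
  -> pairs=5 depth=2 groups=4 -> no
String 5 '{}{}{}{{}}{}{}': depth seq [1 0 1 0 1 0 1 2 1 0 1 0 1 0]
  -> pairs=7 depth=2 groups=6 -> no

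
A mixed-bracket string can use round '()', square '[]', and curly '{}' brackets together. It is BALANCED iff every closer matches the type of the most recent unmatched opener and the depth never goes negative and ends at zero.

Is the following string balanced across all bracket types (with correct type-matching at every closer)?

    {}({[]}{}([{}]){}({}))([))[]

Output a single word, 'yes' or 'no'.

pos 0: push '{'; stack = {
pos 1: '}' matches '{'; pop; stack = (empty)
pos 2: push '('; stack = (
pos 3: push '{'; stack = ({
pos 4: push '['; stack = ({[
pos 5: ']' matches '['; pop; stack = ({
pos 6: '}' matches '{'; pop; stack = (
pos 7: push '{'; stack = ({
pos 8: '}' matches '{'; pop; stack = (
pos 9: push '('; stack = ((
pos 10: push '['; stack = (([
pos 11: push '{'; stack = (([{
pos 12: '}' matches '{'; pop; stack = (([
pos 13: ']' matches '['; pop; stack = ((
pos 14: ')' matches '('; pop; stack = (
pos 15: push '{'; stack = ({
pos 16: '}' matches '{'; pop; stack = (
pos 17: push '('; stack = ((
pos 18: push '{'; stack = (({
pos 19: '}' matches '{'; pop; stack = ((
pos 20: ')' matches '('; pop; stack = (
pos 21: ')' matches '('; pop; stack = (empty)
pos 22: push '('; stack = (
pos 23: push '['; stack = ([
pos 24: saw closer ')' but top of stack is '[' (expected ']') → INVALID
Verdict: type mismatch at position 24: ')' closes '[' → no

Answer: no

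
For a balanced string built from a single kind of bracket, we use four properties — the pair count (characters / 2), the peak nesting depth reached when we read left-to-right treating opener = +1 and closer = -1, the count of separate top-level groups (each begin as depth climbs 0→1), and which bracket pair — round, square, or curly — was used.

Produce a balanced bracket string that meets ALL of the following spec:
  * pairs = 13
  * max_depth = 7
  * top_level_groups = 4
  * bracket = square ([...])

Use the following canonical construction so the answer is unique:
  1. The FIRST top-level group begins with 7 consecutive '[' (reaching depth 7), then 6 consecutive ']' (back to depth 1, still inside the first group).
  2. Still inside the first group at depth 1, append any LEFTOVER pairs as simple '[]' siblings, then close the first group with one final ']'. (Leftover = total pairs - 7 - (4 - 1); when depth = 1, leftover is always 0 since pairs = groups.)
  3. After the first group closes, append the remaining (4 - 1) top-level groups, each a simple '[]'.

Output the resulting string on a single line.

Answer: [[[[[[[]]]]]][][][]][][][]

Derivation:
Spec: pairs=13 depth=7 groups=4
Leftover pairs = 13 - 7 - (4-1) = 3
First group: deep chain of depth 7 + 3 sibling pairs
Remaining 3 groups: simple '[]' each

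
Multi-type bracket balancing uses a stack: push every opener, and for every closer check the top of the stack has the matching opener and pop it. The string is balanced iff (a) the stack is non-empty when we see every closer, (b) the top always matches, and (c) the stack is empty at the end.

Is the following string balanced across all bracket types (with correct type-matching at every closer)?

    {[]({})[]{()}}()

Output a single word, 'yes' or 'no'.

pos 0: push '{'; stack = {
pos 1: push '['; stack = {[
pos 2: ']' matches '['; pop; stack = {
pos 3: push '('; stack = {(
pos 4: push '{'; stack = {({
pos 5: '}' matches '{'; pop; stack = {(
pos 6: ')' matches '('; pop; stack = {
pos 7: push '['; stack = {[
pos 8: ']' matches '['; pop; stack = {
pos 9: push '{'; stack = {{
pos 10: push '('; stack = {{(
pos 11: ')' matches '('; pop; stack = {{
pos 12: '}' matches '{'; pop; stack = {
pos 13: '}' matches '{'; pop; stack = (empty)
pos 14: push '('; stack = (
pos 15: ')' matches '('; pop; stack = (empty)
end: stack empty → VALID
Verdict: properly nested → yes

Answer: yes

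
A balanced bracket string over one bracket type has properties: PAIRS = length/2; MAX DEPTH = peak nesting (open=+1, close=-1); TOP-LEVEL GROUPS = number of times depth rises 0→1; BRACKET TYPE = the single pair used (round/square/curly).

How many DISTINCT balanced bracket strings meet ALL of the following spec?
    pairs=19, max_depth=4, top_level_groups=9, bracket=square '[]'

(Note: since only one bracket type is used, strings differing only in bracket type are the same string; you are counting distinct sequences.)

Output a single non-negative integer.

Spec: pairs=19 depth=4 groups=9
Count(depth <= 4) = 4420773
Count(depth <= 3) = 1854882
Count(depth == 4) = 4420773 - 1854882 = 2565891

Answer: 2565891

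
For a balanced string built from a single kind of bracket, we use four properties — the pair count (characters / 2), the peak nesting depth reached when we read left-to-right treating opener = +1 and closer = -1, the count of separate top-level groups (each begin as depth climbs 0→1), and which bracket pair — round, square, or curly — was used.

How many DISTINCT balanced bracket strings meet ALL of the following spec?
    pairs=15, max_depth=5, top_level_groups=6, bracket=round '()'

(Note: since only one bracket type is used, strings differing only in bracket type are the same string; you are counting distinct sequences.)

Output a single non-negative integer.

Answer: 72570

Derivation:
Spec: pairs=15 depth=5 groups=6
Count(depth <= 5) = 293480
Count(depth <= 4) = 220910
Count(depth == 5) = 293480 - 220910 = 72570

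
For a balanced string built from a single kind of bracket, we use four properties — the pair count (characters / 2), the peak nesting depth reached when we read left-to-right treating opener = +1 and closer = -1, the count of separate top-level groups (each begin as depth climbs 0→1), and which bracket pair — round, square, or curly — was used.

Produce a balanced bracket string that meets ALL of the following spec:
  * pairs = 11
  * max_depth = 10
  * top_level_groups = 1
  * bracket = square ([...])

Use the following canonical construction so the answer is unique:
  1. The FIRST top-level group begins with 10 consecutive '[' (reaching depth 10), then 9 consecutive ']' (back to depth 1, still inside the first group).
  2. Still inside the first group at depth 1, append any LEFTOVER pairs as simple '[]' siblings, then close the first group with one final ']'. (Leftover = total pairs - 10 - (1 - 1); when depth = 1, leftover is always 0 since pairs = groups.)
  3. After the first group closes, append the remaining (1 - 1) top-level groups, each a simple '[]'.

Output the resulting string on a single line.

Answer: [[[[[[[[[[]]]]]]]]][]]

Derivation:
Spec: pairs=11 depth=10 groups=1
Leftover pairs = 11 - 10 - (1-1) = 1
First group: deep chain of depth 10 + 1 sibling pairs
Remaining 0 groups: simple '[]' each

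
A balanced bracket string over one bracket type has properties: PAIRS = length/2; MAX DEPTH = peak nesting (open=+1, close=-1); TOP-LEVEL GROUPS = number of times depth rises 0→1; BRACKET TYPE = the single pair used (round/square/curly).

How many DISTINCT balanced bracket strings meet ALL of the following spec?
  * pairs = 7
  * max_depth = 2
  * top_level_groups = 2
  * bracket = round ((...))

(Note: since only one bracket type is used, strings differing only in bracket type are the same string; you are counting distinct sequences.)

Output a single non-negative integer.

Spec: pairs=7 depth=2 groups=2
Count(depth <= 2) = 6
Count(depth <= 1) = 0
Count(depth == 2) = 6 - 0 = 6

Answer: 6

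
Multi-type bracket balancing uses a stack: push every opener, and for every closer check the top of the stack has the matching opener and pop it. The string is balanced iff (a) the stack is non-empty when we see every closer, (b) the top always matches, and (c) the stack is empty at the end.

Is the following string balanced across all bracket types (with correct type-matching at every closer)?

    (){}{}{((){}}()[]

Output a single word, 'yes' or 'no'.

pos 0: push '('; stack = (
pos 1: ')' matches '('; pop; stack = (empty)
pos 2: push '{'; stack = {
pos 3: '}' matches '{'; pop; stack = (empty)
pos 4: push '{'; stack = {
pos 5: '}' matches '{'; pop; stack = (empty)
pos 6: push '{'; stack = {
pos 7: push '('; stack = {(
pos 8: push '('; stack = {((
pos 9: ')' matches '('; pop; stack = {(
pos 10: push '{'; stack = {({
pos 11: '}' matches '{'; pop; stack = {(
pos 12: saw closer '}' but top of stack is '(' (expected ')') → INVALID
Verdict: type mismatch at position 12: '}' closes '(' → no

Answer: no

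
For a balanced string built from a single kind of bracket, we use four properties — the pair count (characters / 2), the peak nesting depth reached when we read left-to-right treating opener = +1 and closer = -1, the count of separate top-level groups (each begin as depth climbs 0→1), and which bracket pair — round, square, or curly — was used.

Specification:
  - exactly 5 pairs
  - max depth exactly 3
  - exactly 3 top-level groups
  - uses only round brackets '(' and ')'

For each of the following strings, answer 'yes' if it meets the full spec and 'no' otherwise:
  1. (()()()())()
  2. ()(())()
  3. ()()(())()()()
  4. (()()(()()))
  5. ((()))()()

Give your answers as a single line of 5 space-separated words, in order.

String 1 '(()()()())()': depth seq [1 2 1 2 1 2 1 2 1 0 1 0]
  -> pairs=6 depth=2 groups=2 -> no
String 2 '()(())()': depth seq [1 0 1 2 1 0 1 0]
  -> pairs=4 depth=2 groups=3 -> no
String 3 '()()(())()()()': depth seq [1 0 1 0 1 2 1 0 1 0 1 0 1 0]
  -> pairs=7 depth=2 groups=6 -> no
String 4 '(()()(()()))': depth seq [1 2 1 2 1 2 3 2 3 2 1 0]
  -> pairs=6 depth=3 groups=1 -> no
String 5 '((()))()()': depth seq [1 2 3 2 1 0 1 0 1 0]
  -> pairs=5 depth=3 groups=3 -> yes

Answer: no no no no yes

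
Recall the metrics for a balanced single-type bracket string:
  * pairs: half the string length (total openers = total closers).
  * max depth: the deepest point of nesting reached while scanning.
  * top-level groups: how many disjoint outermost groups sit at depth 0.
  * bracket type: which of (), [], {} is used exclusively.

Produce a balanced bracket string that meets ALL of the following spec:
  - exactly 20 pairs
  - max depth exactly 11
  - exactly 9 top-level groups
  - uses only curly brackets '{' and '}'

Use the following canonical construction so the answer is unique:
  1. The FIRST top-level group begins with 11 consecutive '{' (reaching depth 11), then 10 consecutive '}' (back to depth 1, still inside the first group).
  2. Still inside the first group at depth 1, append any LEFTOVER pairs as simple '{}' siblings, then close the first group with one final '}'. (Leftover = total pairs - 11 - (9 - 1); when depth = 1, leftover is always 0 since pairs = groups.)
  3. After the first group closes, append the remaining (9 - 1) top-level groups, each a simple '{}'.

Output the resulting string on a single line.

Spec: pairs=20 depth=11 groups=9
Leftover pairs = 20 - 11 - (9-1) = 1
First group: deep chain of depth 11 + 1 sibling pairs
Remaining 8 groups: simple '{}' each

Answer: {{{{{{{{{{{}}}}}}}}}}{}}{}{}{}{}{}{}{}{}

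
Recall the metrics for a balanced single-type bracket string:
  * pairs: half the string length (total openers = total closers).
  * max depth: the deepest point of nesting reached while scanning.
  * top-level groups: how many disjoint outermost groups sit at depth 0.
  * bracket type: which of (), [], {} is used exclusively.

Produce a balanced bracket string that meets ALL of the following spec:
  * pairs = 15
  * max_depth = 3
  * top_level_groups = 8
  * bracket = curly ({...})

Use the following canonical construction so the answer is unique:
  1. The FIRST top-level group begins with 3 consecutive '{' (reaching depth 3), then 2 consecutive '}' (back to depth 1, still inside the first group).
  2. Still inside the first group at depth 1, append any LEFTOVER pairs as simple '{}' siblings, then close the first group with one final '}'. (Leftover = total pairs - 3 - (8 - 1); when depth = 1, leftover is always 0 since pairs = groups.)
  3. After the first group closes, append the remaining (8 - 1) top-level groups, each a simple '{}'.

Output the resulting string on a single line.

Spec: pairs=15 depth=3 groups=8
Leftover pairs = 15 - 3 - (8-1) = 5
First group: deep chain of depth 3 + 5 sibling pairs
Remaining 7 groups: simple '{}' each

Answer: {{{}}{}{}{}{}{}}{}{}{}{}{}{}{}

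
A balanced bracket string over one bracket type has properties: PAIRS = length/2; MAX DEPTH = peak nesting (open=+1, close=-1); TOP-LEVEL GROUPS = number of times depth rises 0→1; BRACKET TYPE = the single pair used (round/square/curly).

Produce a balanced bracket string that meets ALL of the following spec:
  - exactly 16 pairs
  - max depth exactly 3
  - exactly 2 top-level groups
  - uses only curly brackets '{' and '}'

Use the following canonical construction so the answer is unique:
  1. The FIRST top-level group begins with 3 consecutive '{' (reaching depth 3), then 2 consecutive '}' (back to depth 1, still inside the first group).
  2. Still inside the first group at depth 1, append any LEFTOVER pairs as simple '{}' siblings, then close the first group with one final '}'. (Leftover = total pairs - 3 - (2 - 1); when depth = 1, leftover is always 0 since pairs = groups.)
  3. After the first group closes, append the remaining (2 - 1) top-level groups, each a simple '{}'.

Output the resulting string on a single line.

Spec: pairs=16 depth=3 groups=2
Leftover pairs = 16 - 3 - (2-1) = 12
First group: deep chain of depth 3 + 12 sibling pairs
Remaining 1 groups: simple '{}' each

Answer: {{{}}{}{}{}{}{}{}{}{}{}{}{}{}}{}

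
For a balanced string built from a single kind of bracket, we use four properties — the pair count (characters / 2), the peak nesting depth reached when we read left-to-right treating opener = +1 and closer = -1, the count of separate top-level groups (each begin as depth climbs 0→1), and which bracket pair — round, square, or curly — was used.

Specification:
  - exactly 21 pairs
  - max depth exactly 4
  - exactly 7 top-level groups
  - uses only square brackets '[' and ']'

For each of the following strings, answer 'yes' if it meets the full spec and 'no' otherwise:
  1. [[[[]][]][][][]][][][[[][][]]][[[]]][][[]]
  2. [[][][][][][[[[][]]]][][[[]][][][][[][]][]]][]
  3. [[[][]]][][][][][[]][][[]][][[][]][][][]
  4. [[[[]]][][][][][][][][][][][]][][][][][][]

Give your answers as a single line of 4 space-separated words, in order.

String 1 '[[[[]][]][][][]][][][[[][][]]][[[]]][][[]]': depth seq [1 2 3 4 3 2 3 2 1 2 1 2 1 2 1 0 1 0 1 0 1 2 3 2 3 2 3 2 1 0 1 2 3 2 1 0 1 0 1 2 1 0]
  -> pairs=21 depth=4 groups=7 -> yes
String 2 '[[][][][][][[[[][]]]][][[[]][][][][[][]][]]][]': depth seq [1 2 1 2 1 2 1 2 1 2 1 2 3 4 5 4 5 4 3 2 1 2 1 2 3 4 3 2 3 2 3 2 3 2 3 4 3 4 3 2 3 2 1 0 1 0]
  -> pairs=23 depth=5 groups=2 -> no
String 3 '[[[][]]][][][][][[]][][[]][][[][]][][][]': depth seq [1 2 3 2 3 2 1 0 1 0 1 0 1 0 1 0 1 2 1 0 1 0 1 2 1 0 1 0 1 2 1 2 1 0 1 0 1 0 1 0]
  -> pairs=20 depth=3 groups=13 -> no
String 4 '[[[[]]][][][][][][][][][][][]][][][][][][]': depth seq [1 2 3 4 3 2 1 2 1 2 1 2 1 2 1 2 1 2 1 2 1 2 1 2 1 2 1 2 1 0 1 0 1 0 1 0 1 0 1 0 1 0]
  -> pairs=21 depth=4 groups=7 -> yes

Answer: yes no no yes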